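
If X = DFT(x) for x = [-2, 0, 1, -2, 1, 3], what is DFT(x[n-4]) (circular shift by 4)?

Time shift by 4: X_shifted[k] = ω_6^(4k) · X[k]
Shifted x = [1, -2, 1, 3, -2, 0]

DFT(x[n-4]) = [1, -2.5000-0.8660i, 5.5000+4.3301i, -1, 5.5000-4.3301i, -2.5000+0.8660i]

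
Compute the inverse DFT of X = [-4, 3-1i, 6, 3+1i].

x[n] = (1/4) Σ(k=0 to 3) X[k] · e^(2πikn/4)

Computing each x[n]:
x[0] = 2
x[1] = -2
x[2] = -1
x[3] = -3

x = [2, -2, -1, -3]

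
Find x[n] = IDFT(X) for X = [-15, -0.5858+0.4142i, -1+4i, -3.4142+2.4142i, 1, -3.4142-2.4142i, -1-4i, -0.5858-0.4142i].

x[n] = (1/8) Σ(k=0 to 7) X[k] · e^(2πikn/8)

Computing each x[n]:
x[0] = -3
x[1] = -3
x[2] = -1
x[3] = -2
x[4] = -1
x[5] = -3
x[6] = -2
x[7] = 0

x = [-3, -3, -1, -2, -1, -3, -2, 0]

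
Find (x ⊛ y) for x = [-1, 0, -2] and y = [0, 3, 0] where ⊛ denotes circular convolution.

(x ⊛ y)[n] = Σ(m=0 to 2) x[m] · y[(n-m) mod 3]

Computing each output sample:
(x ⊛ y)[0] = -6
(x ⊛ y)[1] = -3
(x ⊛ y)[2] = 0

x ⊛ y = [-6, -3, 0]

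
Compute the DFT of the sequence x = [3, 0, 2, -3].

X[k] = Σ(n=0 to 3) x[n] · ω_4^(nk)
where ω_4 = e^(-2πi/4)

Computing each X[k]:
X[0] = 2
X[1] = 1-3i
X[2] = 8
X[3] = 1+3i

X = [2, 1-3i, 8, 1+3i]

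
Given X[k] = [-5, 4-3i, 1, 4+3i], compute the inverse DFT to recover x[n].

x[n] = (1/4) Σ(k=0 to 3) X[k] · e^(2πikn/4)

Computing each x[n]:
x[0] = 1
x[1] = 0
x[2] = -3
x[3] = -3

x = [1, 0, -3, -3]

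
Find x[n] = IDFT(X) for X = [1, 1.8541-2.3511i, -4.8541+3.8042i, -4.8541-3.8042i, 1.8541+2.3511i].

x[n] = (1/5) Σ(k=0 to 4) X[k] · e^(2πikn/5)

Computing each x[n]:
x[0] = -1
x[1] = 2
x[2] = 1
x[3] = -3
x[4] = 2

x = [-1, 2, 1, -3, 2]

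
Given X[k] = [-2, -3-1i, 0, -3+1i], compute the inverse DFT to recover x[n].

x[n] = (1/4) Σ(k=0 to 3) X[k] · e^(2πikn/4)

Computing each x[n]:
x[0] = -2
x[1] = 0
x[2] = 1
x[3] = -1

x = [-2, 0, 1, -1]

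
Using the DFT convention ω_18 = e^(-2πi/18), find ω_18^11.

ω_18^11 = e^(-2πi·11/18)
= cos(-2π·11/18) + i·sin(-2π·11/18)
= cos(-22π/18) + i·sin(-22π/18)

ω_18^11 = cos(-22π/18) + i·sin(-22π/18) = -0.7660+0.6428i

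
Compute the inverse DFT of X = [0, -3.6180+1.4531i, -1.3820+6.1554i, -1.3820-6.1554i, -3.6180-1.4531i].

x[n] = (1/5) Σ(k=0 to 4) X[k] · e^(2πikn/5)

Computing each x[n]:
x[0] = -2
x[1] = -2
x[2] = 3
x[3] = -1
x[4] = 2

x = [-2, -2, 3, -1, 2]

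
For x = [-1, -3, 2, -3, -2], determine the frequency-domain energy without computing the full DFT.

Parseval: Σ|x[n]|² = (1/N)Σ|X[k]|², so Σ|X[k]|² = N·Σ|x[n]|² = 5·27.0000

Σ|X[k]|² = N·Σ|x[n]|² = 5·27.0000 = 135.0000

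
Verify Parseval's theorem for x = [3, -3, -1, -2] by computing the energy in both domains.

Time domain:
Σ|x[n]|² = |3|² + |-3|² + |-1|² + |-2|² = 23.0000

Frequency domain:
(1/4)Σ|X[k]|² = (1/4)(|-3|² + |4+1i|² + |7|² + |4-1i|²) = (1/4)·92.0000 = 23.0000

Both sides agree, confirming Parseval's theorem.

Σ|x[n]|² = (1/N)Σ|X[k]|² = 23.0000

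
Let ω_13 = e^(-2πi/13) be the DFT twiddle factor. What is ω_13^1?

ω_13^1 = e^(-2πi·1/13)
= cos(-2π·1/13) + i·sin(-2π·1/13)
= cos(-2π/13) + i·sin(-2π/13)

ω_13^1 = cos(-2π/13) + i·sin(-2π/13) = 0.8855-0.4647i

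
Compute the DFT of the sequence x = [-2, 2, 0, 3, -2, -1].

X[k] = Σ(n=0 to 5) x[n] · ω_6^(nk)
where ω_6 = e^(-2πi/6)

Computing each X[k]:
X[0] = 0
X[1] = -3.5000-4.3301i
X[2] = 1.5000-0.8660i
X[3] = -8
X[4] = 1.5000+0.8660i
X[5] = -3.5000+4.3301i

X = [0, -3.5000-4.3301i, 1.5000-0.8660i, -8, 1.5000+0.8660i, -3.5000+4.3301i]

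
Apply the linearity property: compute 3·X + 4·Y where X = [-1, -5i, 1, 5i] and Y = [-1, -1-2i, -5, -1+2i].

By linearity: DFT(3x + 4y) = 3·DFT(x) + 4·DFT(y)
= 3·[-1, -5i, 1, 5i] + 4·[-1, -1-2i, -5, -1+2i]

Computing element-wise:
Z[0] = 3·(-1) + 4·(-1) = -7
Z[1] = 3·(-5i) + 4·(-1-2i) = -4-23i
Z[2] = 3·(1) + 4·(-5) = -17
Z[3] = 3·(5i) + 4·(-1+2i) = -4+23i

DFT(3x + 4y) = 3·X + 4·Y = [-7, -4-23i, -17, -4+23i]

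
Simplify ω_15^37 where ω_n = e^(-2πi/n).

Since ω_15^15 = 1, powers reduce modulo 15.
37 mod 15 = 7
So ω_15^37 = ω_15^7 = e^(-2πi·7/15)

ω_15^37 = ω_15^7 = -0.9781-0.2079i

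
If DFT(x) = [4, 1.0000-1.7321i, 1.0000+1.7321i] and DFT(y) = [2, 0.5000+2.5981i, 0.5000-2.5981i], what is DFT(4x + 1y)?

By linearity: DFT(4x + 1y) = 4·DFT(x) + 1·DFT(y)
= 4·[4, 1.0000-1.7321i, 1.0000+1.7321i] + 1·[2, 0.5000+2.5981i, 0.5000-2.5981i]

Computing element-wise:
Z[0] = 4·(4) + 1·(2) = 18
Z[1] = 4·(1.0000-1.7321i) + 1·(0.5000+2.5981i) = 4.5000-4.3303i
Z[2] = 4·(1.0000+1.7321i) + 1·(0.5000-2.5981i) = 4.5000+4.3303i

DFT(4x + 1y) = 4·X + 1·Y = [18, 4.5000-4.3303i, 4.5000+4.3303i]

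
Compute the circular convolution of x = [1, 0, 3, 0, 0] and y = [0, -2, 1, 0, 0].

(x ⊛ y)[n] = Σ(m=0 to 4) x[m] · y[(n-m) mod 5]

Computing each output sample:
(x ⊛ y)[0] = 0
(x ⊛ y)[1] = -2
(x ⊛ y)[2] = 1
(x ⊛ y)[3] = -6
(x ⊛ y)[4] = 3

x ⊛ y = [0, -2, 1, -6, 3]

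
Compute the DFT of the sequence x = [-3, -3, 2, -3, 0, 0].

X[k] = Σ(n=0 to 5) x[n] · ω_6^(nk)
where ω_6 = e^(-2πi/6)

Computing each X[k]:
X[0] = -7
X[1] = -2.5000+0.8660i
X[2] = -5.5000+4.3301i
X[3] = 5
X[4] = -5.5000-4.3301i
X[5] = -2.5000-0.8660i

X = [-7, -2.5000+0.8660i, -5.5000+4.3301i, 5, -5.5000-4.3301i, -2.5000-0.8660i]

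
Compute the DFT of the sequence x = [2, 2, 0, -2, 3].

X[k] = Σ(n=0 to 4) x[n] · ω_5^(nk)
where ω_5 = e^(-2πi/5)

Computing each X[k]:
X[0] = 5
X[1] = 5.1631-0.2245i
X[2] = -2.6631+2.4899i
X[3] = -2.6631-2.4899i
X[4] = 5.1631+0.2245i

X = [5, 5.1631-0.2245i, -2.6631+2.4899i, -2.6631-2.4899i, 5.1631+0.2245i]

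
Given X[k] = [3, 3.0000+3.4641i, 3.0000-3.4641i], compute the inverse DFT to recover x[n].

x[n] = (1/3) Σ(k=0 to 2) X[k] · e^(2πikn/3)

Computing each x[n]:
x[0] = 3
x[1] = -2
x[2] = 2

x = [3, -2, 2]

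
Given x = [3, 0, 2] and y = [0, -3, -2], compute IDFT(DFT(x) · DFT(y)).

(x ⊛ y)[n] = Σ(m=0 to 2) x[m] · y[(n-m) mod 3]

Computing each output sample:
(x ⊛ y)[0] = -6
(x ⊛ y)[1] = -13
(x ⊛ y)[2] = -6

x ⊛ y = [-6, -13, -6]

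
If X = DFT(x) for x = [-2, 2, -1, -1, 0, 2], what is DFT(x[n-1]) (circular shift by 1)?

Time shift by 1: X_shifted[k] = ω_6^(1k) · X[k]
Shifted x = [2, -2, 2, -1, -1, 0]

DFT(x[n-1]) = [0, 1.5000-0.8660i, 1.5000+4.3301i, 6, 1.5000-4.3301i, 1.5000+0.8660i]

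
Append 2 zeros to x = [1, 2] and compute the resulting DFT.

Original 2-point DFT: [3, -1]
Zero-padded 4-point DFT provides frequency interpolation.

DFT_4([x, 0, ...]) = [3, 1-2i, -1, 1+2i]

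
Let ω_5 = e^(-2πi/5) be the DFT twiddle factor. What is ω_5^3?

ω_5^3 = e^(-2πi·3/5)
= cos(-2π·3/5) + i·sin(-2π·3/5)
= cos(-6π/5) + i·sin(-6π/5)

ω_5^3 = cos(-6π/5) + i·sin(-6π/5) = -0.8090+0.5878i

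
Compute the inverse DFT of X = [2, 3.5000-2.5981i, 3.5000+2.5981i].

x[n] = (1/3) Σ(k=0 to 2) X[k] · e^(2πikn/3)

Computing each x[n]:
x[0] = 3
x[1] = 1
x[2] = -2

x = [3, 1, -2]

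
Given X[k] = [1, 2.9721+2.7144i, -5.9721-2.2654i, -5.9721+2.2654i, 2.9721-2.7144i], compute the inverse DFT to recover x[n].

x[n] = (1/5) Σ(k=0 to 4) X[k] · e^(2πikn/5)

Computing each x[n]:
x[0] = -1
x[1] = 2
x[2] = -3
x[3] = 0
x[4] = 3

x = [-1, 2, -3, 0, 3]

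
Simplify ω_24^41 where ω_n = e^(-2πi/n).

Since ω_24^24 = 1, powers reduce modulo 24.
41 mod 24 = 17
So ω_24^41 = ω_24^17 = e^(-2πi·17/24)

ω_24^41 = ω_24^17 = -0.2588+0.9659i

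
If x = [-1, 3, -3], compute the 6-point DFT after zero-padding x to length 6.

Original 3-point DFT: [-1, -1.0000-5.1962i, -1.0000+5.1962i]
Zero-padded 6-point DFT provides frequency interpolation.

DFT_6([x, 0, ...]) = [-1, 2, -1.0000-5.1962i, -7, -1.0000+5.1962i, 2]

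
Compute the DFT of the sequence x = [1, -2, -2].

X[k] = Σ(n=0 to 2) x[n] · ω_3^(nk)
where ω_3 = e^(-2πi/3)

Computing each X[k]:
X[0] = -3
X[1] = 3
X[2] = 3

X = [-3, 3, 3]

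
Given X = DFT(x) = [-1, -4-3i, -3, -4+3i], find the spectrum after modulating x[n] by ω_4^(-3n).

Modulation property: DFT(ω_4^(-3n)·x[n]) = X[(k-3) mod 4], so circularly shift X by 3 positions.

X[k-3] = [-4-3i, -3, -4+3i, -1]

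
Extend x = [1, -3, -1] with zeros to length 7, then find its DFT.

Original 3-point DFT: [-3, 3.0000+1.7321i, 3.0000-1.7321i]
Zero-padded 7-point DFT provides frequency interpolation.

DFT_7([x, 0, ...]) = [-3, -0.6479+3.3204i, 2.5685+2.4909i, 3.0794+0.5198i, 3.0794-0.5198i, 2.5685-2.4909i, -0.6479-3.3204i]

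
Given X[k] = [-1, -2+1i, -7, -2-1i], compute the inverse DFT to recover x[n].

x[n] = (1/4) Σ(k=0 to 3) X[k] · e^(2πikn/4)

Computing each x[n]:
x[0] = -3
x[1] = 1
x[2] = -1
x[3] = 2

x = [-3, 1, -1, 2]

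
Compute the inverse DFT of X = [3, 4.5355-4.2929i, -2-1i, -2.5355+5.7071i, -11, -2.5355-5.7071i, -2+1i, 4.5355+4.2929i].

x[n] = (1/8) Σ(k=0 to 7) X[k] · e^(2πikn/8)

Computing each x[n]:
x[0] = -1
x[1] = 3
x[2] = 2
x[3] = 0
x[4] = -2
x[5] = 1
x[6] = -3
x[7] = 3

x = [-1, 3, 2, 0, -2, 1, -3, 3]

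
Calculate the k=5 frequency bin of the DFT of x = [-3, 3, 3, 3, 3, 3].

X[5] = Σ(n=0 to 5) x[n] · ω_6^(5n) where ω_6 = e^(-2πi/6)
= (-3)·ω_6^0 + (3)·ω_6^5 + (3)·ω_6^10 + (3)·ω_6^15 + (3)·ω_6^20 + (3)·ω_6^25

X[5] = -6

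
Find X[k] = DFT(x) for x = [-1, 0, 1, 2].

X[k] = Σ(n=0 to 3) x[n] · ω_4^(nk)
where ω_4 = e^(-2πi/4)

Computing each X[k]:
X[0] = 2
X[1] = -2+2i
X[2] = -2
X[3] = -2-2i

X = [2, -2+2i, -2, -2-2i]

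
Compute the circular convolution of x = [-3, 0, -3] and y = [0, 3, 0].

(x ⊛ y)[n] = Σ(m=0 to 2) x[m] · y[(n-m) mod 3]

Computing each output sample:
(x ⊛ y)[0] = -9
(x ⊛ y)[1] = -9
(x ⊛ y)[2] = 0

x ⊛ y = [-9, -9, 0]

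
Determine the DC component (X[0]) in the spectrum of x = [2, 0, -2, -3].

X[0] = Σ(n=0 to 3) x[n] · ω_4^0 = Σ x[n]
= (2) + (0) + (-2) + (-3)

X[0] = -3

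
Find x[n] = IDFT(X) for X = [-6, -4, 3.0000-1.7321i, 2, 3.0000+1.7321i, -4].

x[n] = (1/6) Σ(k=0 to 5) X[k] · e^(2πikn/6)

Computing each x[n]:
x[0] = -1
x[1] = -2
x[2] = -1
x[3] = 1
x[4] = 0
x[5] = -3

x = [-1, -2, -1, 1, 0, -3]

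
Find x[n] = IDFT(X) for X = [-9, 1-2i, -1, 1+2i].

x[n] = (1/4) Σ(k=0 to 3) X[k] · e^(2πikn/4)

Computing each x[n]:
x[0] = -2
x[1] = -1
x[2] = -3
x[3] = -3

x = [-2, -1, -3, -3]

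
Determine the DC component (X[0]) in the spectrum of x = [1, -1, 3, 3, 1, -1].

X[0] = Σ(n=0 to 5) x[n] · ω_6^0 = Σ x[n]
= (1) + (-1) + (3) + (3) + (1) + (-1)

X[0] = 6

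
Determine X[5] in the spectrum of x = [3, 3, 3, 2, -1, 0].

X[5] = Σ(n=0 to 5) x[n] · ω_6^(5n) where ω_6 = e^(-2πi/6)
= (3)·ω_6^0 + (3)·ω_6^5 + (3)·ω_6^10 + (2)·ω_6^15 + (-1)·ω_6^20 + (0)·ω_6^25

X[5] = 1.5000+6.0622i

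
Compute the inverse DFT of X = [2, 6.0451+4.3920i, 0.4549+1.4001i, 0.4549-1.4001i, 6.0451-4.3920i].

x[n] = (1/5) Σ(k=0 to 4) X[k] · e^(2πikn/5)

Computing each x[n]:
x[0] = 3
x[1] = -1
x[2] = -2
x[3] = -1
x[4] = 3

x = [3, -1, -2, -1, 3]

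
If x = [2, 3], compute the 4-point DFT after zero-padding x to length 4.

Original 2-point DFT: [5, -1]
Zero-padded 4-point DFT provides frequency interpolation.

DFT_4([x, 0, ...]) = [5, 2-3i, -1, 2+3i]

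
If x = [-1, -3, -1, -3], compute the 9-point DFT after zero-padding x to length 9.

Original 4-point DFT: [-8, 0, 4, 0]
Zero-padded 9-point DFT provides frequency interpolation.

DFT_9([x, 0, ...]) = [-8, -1.9718+5.5112i, 0.9187+0.6984i, -2.0000+1.7321i, 2.5530+2.9813i, 2.5530-2.9813i, -2.0000-1.7321i, 0.9187-0.6984i, -1.9718-5.5112i]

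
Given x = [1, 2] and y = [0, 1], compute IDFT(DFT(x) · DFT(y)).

(x ⊛ y)[n] = Σ(m=0 to 1) x[m] · y[(n-m) mod 2]

Computing each output sample:
(x ⊛ y)[0] = 2
(x ⊛ y)[1] = 1

x ⊛ y = [2, 1]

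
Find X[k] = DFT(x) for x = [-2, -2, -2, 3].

X[k] = Σ(n=0 to 3) x[n] · ω_4^(nk)
where ω_4 = e^(-2πi/4)

Computing each X[k]:
X[0] = -3
X[1] = 5i
X[2] = -5
X[3] = -5i

X = [-3, 5i, -5, -5i]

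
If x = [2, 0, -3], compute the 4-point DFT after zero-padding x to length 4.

Original 3-point DFT: [-1, 3.5000-2.5981i, 3.5000+2.5981i]
Zero-padded 4-point DFT provides frequency interpolation.

DFT_4([x, 0, ...]) = [-1, 5, -1, 5]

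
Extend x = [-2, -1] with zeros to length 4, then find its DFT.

Original 2-point DFT: [-3, -1]
Zero-padded 4-point DFT provides frequency interpolation.

DFT_4([x, 0, ...]) = [-3, -2+1i, -1, -2-1i]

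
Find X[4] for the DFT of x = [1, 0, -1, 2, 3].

X[4] = Σ(n=0 to 4) x[n] · ω_5^(4n) where ω_5 = e^(-2πi/5)
= (1)·ω_5^0 + (0)·ω_5^4 + (-1)·ω_5^8 + (2)·ω_5^12 + (3)·ω_5^16

X[4] = 1.1180-4.6165i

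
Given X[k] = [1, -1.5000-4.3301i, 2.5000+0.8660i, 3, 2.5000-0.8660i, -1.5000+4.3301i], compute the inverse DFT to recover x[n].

x[n] = (1/6) Σ(k=0 to 5) X[k] · e^(2πikn/6)

Computing each x[n]:
x[0] = 1
x[1] = 0
x[2] = 2
x[3] = 1
x[4] = -1
x[5] = -2

x = [1, 0, 2, 1, -1, -2]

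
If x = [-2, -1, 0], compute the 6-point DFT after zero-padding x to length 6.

Original 3-point DFT: [-3, -1.5000+0.8660i, -1.5000-0.8660i]
Zero-padded 6-point DFT provides frequency interpolation.

DFT_6([x, 0, ...]) = [-3, -2.5000+0.8660i, -1.5000+0.8660i, -1, -1.5000-0.8660i, -2.5000-0.8660i]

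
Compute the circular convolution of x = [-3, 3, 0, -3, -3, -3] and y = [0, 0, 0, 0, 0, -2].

(x ⊛ y)[n] = Σ(m=0 to 5) x[m] · y[(n-m) mod 6]

Computing each output sample:
(x ⊛ y)[0] = -6
(x ⊛ y)[1] = 0
(x ⊛ y)[2] = 6
(x ⊛ y)[3] = 6
(x ⊛ y)[4] = 6
(x ⊛ y)[5] = 6

x ⊛ y = [-6, 0, 6, 6, 6, 6]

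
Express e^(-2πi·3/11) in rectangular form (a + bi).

ω_11^3 = e^(-2πi·3/11)
= cos(-2π·3/11) + i·sin(-2π·3/11)
= cos(-6π/11) + i·sin(-6π/11)

ω_11^3 = cos(-6π/11) + i·sin(-6π/11) = -0.1423-0.9898i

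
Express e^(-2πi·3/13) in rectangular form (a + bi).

ω_13^3 = e^(-2πi·3/13)
= cos(-2π·3/13) + i·sin(-2π·3/13)
= cos(-6π/13) + i·sin(-6π/13)

ω_13^3 = cos(-6π/13) + i·sin(-6π/13) = 0.1205-0.9927i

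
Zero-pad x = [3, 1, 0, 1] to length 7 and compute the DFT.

Original 4-point DFT: [5, 3, 1, 3]
Zero-padded 7-point DFT provides frequency interpolation.

DFT_7([x, 0, ...]) = [5, 2.7225-1.2157i, 3.4010-0.1931i, 1.8765-1.4088i, 1.8765+1.4088i, 3.4010+0.1931i, 2.7225+1.2157i]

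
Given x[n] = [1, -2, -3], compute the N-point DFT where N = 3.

X[k] = Σ(n=0 to 2) x[n] · ω_3^(nk)
where ω_3 = e^(-2πi/3)

Computing each X[k]:
X[0] = -4
X[1] = 3.5000-0.8660i
X[2] = 3.5000+0.8660i

X = [-4, 3.5000-0.8660i, 3.5000+0.8660i]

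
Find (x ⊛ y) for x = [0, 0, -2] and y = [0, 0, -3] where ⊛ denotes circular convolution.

(x ⊛ y)[n] = Σ(m=0 to 2) x[m] · y[(n-m) mod 3]

Computing each output sample:
(x ⊛ y)[0] = 0
(x ⊛ y)[1] = 6
(x ⊛ y)[2] = 0

x ⊛ y = [0, 6, 0]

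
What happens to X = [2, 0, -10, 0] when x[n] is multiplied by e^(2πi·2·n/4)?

Modulation property: DFT(ω_4^(-2n)·x[n]) = X[(k-2) mod 4], so circularly shift X by 2 positions.

X[k-2] = [-10, 0, 2, 0]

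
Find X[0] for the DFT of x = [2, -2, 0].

X[0] = Σ(n=0 to 2) x[n] · ω_3^0 = Σ x[n]
= (2) + (-2) + (0)

X[0] = 0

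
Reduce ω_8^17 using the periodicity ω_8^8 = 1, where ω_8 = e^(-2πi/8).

Since ω_8^8 = 1, powers reduce modulo 8.
17 mod 8 = 1
So ω_8^17 = ω_8^1 = e^(-2πi·1/8)

ω_8^17 = ω_8^1 = 0.7071-0.7071i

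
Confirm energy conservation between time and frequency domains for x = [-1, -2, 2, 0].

Time domain:
Σ|x[n]|² = |-1|² + |-2|² + |2|² + |0|² = 9.0000

Frequency domain:
(1/4)Σ|X[k]|² = (1/4)(|-1|² + |-3+2i|² + |3|² + |-3-2i|²) = (1/4)·36.0000 = 9.0000

Both sides agree, confirming Parseval's theorem.

Σ|x[n]|² = (1/N)Σ|X[k]|² = 9.0000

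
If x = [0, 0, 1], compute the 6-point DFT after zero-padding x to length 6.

Original 3-point DFT: [1, -0.5000+0.8660i, -0.5000-0.8660i]
Zero-padded 6-point DFT provides frequency interpolation.

DFT_6([x, 0, ...]) = [1, -0.5000-0.8660i, -0.5000+0.8660i, 1, -0.5000-0.8660i, -0.5000+0.8660i]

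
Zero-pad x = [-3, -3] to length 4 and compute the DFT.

Original 2-point DFT: [-6, 0]
Zero-padded 4-point DFT provides frequency interpolation.

DFT_4([x, 0, ...]) = [-6, -3+3i, 0, -3-3i]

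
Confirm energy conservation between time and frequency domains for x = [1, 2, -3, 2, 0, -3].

Time domain:
Σ|x[n]|² = |1|² + |2|² + |-3|² + |2|² + |0|² + |-3|² = 27.0000

Frequency domain:
(1/6)Σ|X[k]|² = (1/6)(|-1|² + |-1.7321i|² + |5.0000-6.9282i|² + |-3|² + |5.0000+6.9282i|² + |1.7321i|²) = (1/6)·162.0000 = 27.0000

Both sides agree, confirming Parseval's theorem.

Σ|x[n]|² = (1/N)Σ|X[k]|² = 27.0000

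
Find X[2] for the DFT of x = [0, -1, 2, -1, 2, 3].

X[2] = Σ(n=0 to 5) x[n] · ω_6^(2n) where ω_6 = e^(-2πi/6)
= (0)·ω_6^0 + (-1)·ω_6^2 + (2)·ω_6^4 + (-1)·ω_6^6 + (2)·ω_6^8 + (3)·ω_6^10

X[2] = -4.0000+3.4641i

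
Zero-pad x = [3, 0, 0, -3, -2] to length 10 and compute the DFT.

Original 5-point DFT: [-2, 4.8090-3.6655i, 3.6910+1.6776i, 3.6910-1.6776i, 4.8090+3.6655i]
Zero-padded 10-point DFT provides frequency interpolation.

DFT_10([x, 0, ...]) = [-2, 5.5451+4.0287i, 4.8090-3.6655i, -0.0451+0.1388i, 3.6910+1.6776i, 4, 3.6910-1.6776i, -0.0451-0.1388i, 4.8090+3.6655i, 5.5451-4.0287i]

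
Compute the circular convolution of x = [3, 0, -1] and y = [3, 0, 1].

(x ⊛ y)[n] = Σ(m=0 to 2) x[m] · y[(n-m) mod 3]

Computing each output sample:
(x ⊛ y)[0] = 9
(x ⊛ y)[1] = -1
(x ⊛ y)[2] = 0

x ⊛ y = [9, -1, 0]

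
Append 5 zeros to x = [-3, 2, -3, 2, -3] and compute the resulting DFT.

Original 5-point DFT: [-5, -2.5000-1.8164i, -2.5000-7.6942i, -2.5000+7.6942i, -2.5000+1.8164i]
Zero-padded 10-point DFT provides frequency interpolation.

DFT_10([x, 0, ...]) = [-5, -0.5000+1.5388i, -2.5000-1.8164i, -0.5000+0.3633i, -2.5000-7.6942i, -13, -2.5000+7.6942i, -0.5000-0.3633i, -2.5000+1.8164i, -0.5000-1.5388i]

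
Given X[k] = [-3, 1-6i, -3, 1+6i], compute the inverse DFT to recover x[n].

x[n] = (1/4) Σ(k=0 to 3) X[k] · e^(2πikn/4)

Computing each x[n]:
x[0] = -1
x[1] = 3
x[2] = -2
x[3] = -3

x = [-1, 3, -2, -3]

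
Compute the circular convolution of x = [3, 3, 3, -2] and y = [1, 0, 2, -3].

(x ⊛ y)[n] = Σ(m=0 to 3) x[m] · y[(n-m) mod 4]

Computing each output sample:
(x ⊛ y)[0] = 0
(x ⊛ y)[1] = -10
(x ⊛ y)[2] = 15
(x ⊛ y)[3] = -5

x ⊛ y = [0, -10, 15, -5]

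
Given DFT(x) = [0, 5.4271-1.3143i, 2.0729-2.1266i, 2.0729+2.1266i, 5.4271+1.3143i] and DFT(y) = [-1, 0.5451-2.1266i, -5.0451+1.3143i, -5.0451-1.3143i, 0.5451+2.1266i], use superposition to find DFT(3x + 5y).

By linearity: DFT(3x + 5y) = 3·DFT(x) + 5·DFT(y)
= 3·[0, 5.4271-1.3143i, 2.0729-2.1266i, 2.0729+2.1266i, 5.4271+1.3143i] + 5·[-1, 0.5451-2.1266i, -5.0451+1.3143i, -5.0451-1.3143i, 0.5451+2.1266i]

Computing element-wise:
Z[0] = 3·(0) + 5·(-1) = -5
Z[1] = 3·(5.4271-1.3143i) + 5·(0.5451-2.1266i) = 19.0068-14.5759i
Z[2] = 3·(2.0729-2.1266i) + 5·(-5.0451+1.3143i) = -19.0068+0.1917i
Z[3] = 3·(2.0729+2.1266i) + 5·(-5.0451-1.3143i) = -19.0068-0.1917i
Z[4] = 3·(5.4271+1.3143i) + 5·(0.5451+2.1266i) = 19.0068+14.5759i

DFT(3x + 5y) = 3·X + 5·Y = [-5, 19.0068-14.5759i, -19.0068+0.1917i, -19.0068-0.1917i, 19.0068+14.5759i]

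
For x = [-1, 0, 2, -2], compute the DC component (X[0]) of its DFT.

X[0] = Σ(n=0 to 3) x[n] · ω_4^0 = Σ x[n]
= (-1) + (0) + (2) + (-2)

X[0] = -1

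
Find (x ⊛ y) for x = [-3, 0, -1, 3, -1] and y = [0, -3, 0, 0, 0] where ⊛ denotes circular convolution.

(x ⊛ y)[n] = Σ(m=0 to 4) x[m] · y[(n-m) mod 5]

Computing each output sample:
(x ⊛ y)[0] = 3
(x ⊛ y)[1] = 9
(x ⊛ y)[2] = 0
(x ⊛ y)[3] = 3
(x ⊛ y)[4] = -9

x ⊛ y = [3, 9, 0, 3, -9]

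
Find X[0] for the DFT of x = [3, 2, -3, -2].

X[0] = Σ(n=0 to 3) x[n] · ω_4^0 = Σ x[n]
= (3) + (2) + (-3) + (-2)

X[0] = 0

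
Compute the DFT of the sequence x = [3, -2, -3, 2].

X[k] = Σ(n=0 to 3) x[n] · ω_4^(nk)
where ω_4 = e^(-2πi/4)

Computing each X[k]:
X[0] = 0
X[1] = 6+4i
X[2] = 0
X[3] = 6-4i

X = [0, 6+4i, 0, 6-4i]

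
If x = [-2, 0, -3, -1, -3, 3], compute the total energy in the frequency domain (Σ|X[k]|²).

Parseval: Σ|x[n]|² = (1/N)Σ|X[k]|², so Σ|X[k]|² = N·Σ|x[n]|² = 6·32.0000

Σ|X[k]|² = N·Σ|x[n]|² = 6·32.0000 = 192.0000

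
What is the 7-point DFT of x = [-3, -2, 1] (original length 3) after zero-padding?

Original 3-point DFT: [-4, -2.5000+2.5981i, -2.5000-2.5981i]
Zero-padded 7-point DFT provides frequency interpolation.

DFT_7([x, 0, ...]) = [-4, -4.4695+0.5887i, -3.4559+2.3837i, -0.5746+1.6496i, -0.5746-1.6496i, -3.4559-2.3837i, -4.4695-0.5887i]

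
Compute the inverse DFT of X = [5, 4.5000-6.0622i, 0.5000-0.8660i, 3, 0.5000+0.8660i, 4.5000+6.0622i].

x[n] = (1/6) Σ(k=0 to 5) X[k] · e^(2πikn/6)

Computing each x[n]:
x[0] = 3
x[1] = 3
x[2] = 2
x[3] = -1
x[4] = -1
x[5] = -1

x = [3, 3, 2, -1, -1, -1]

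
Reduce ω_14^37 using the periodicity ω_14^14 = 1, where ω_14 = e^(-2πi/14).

Since ω_14^14 = 1, powers reduce modulo 14.
37 mod 14 = 9
So ω_14^37 = ω_14^9 = e^(-2πi·9/14)

ω_14^37 = ω_14^9 = -0.6235+0.7818i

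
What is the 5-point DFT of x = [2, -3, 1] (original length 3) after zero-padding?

Original 3-point DFT: [0, 3.0000+3.4641i, 3.0000-3.4641i]
Zero-padded 5-point DFT provides frequency interpolation.

DFT_5([x, 0, ...]) = [0, 0.2639+2.2654i, 4.7361+2.7144i, 4.7361-2.7144i, 0.2639-2.2654i]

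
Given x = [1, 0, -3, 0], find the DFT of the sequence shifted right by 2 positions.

Time shift by 2: X_shifted[k] = ω_4^(2k) · X[k]
Shifted x = [-3, 0, 1, 0]

DFT(x[n-2]) = [-2, -4, -2, -4]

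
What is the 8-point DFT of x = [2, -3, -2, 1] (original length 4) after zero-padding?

Original 4-point DFT: [-2, 4+4i, 2, 4-4i]
Zero-padded 8-point DFT provides frequency interpolation.

DFT_8([x, 0, ...]) = [-2, -0.8284+3.4142i, 4+4i, 4.8284-0.5858i, 2, 4.8284+0.5858i, 4-4i, -0.8284-3.4142i]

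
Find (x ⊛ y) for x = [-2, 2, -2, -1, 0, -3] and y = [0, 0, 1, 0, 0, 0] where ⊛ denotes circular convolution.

(x ⊛ y)[n] = Σ(m=0 to 5) x[m] · y[(n-m) mod 6]

Computing each output sample:
(x ⊛ y)[0] = 0
(x ⊛ y)[1] = -3
(x ⊛ y)[2] = -2
(x ⊛ y)[3] = 2
(x ⊛ y)[4] = -2
(x ⊛ y)[5] = -1

x ⊛ y = [0, -3, -2, 2, -2, -1]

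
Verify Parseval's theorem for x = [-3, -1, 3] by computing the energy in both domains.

Time domain:
Σ|x[n]|² = |-3|² + |-1|² + |3|² = 19.0000

Frequency domain:
(1/3)Σ|X[k]|² = (1/3)(|-1|² + |-4.0000+3.4641i|² + |-4.0000-3.4641i|²) = (1/3)·57.0000 = 19.0000

Both sides agree, confirming Parseval's theorem.

Σ|x[n]|² = (1/N)Σ|X[k]|² = 19.0000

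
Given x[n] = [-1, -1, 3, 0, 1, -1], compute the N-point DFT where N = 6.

X[k] = Σ(n=0 to 5) x[n] · ω_6^(nk)
where ω_6 = e^(-2πi/6)

Computing each X[k]:
X[0] = 1
X[1] = -4.0000-1.7321i
X[2] = -2.0000+1.7321i
X[3] = 5
X[4] = -2.0000-1.7321i
X[5] = -4.0000+1.7321i

X = [1, -4.0000-1.7321i, -2.0000+1.7321i, 5, -2.0000-1.7321i, -4.0000+1.7321i]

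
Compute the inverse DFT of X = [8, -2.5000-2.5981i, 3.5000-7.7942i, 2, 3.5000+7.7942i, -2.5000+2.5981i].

x[n] = (1/6) Σ(k=0 to 5) X[k] · e^(2πikn/6)

Computing each x[n]:
x[0] = 2
x[1] = 3
x[2] = 0
x[3] = 3
x[4] = 3
x[5] = -3

x = [2, 3, 0, 3, 3, -3]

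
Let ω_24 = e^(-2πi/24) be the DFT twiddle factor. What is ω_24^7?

ω_24^7 = e^(-2πi·7/24)
= cos(-2π·7/24) + i·sin(-2π·7/24)
= cos(-14π/24) + i·sin(-14π/24)

ω_24^7 = cos(-14π/24) + i·sin(-14π/24) = -0.2588-0.9659i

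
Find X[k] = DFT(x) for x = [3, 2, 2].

X[k] = Σ(n=0 to 2) x[n] · ω_3^(nk)
where ω_3 = e^(-2πi/3)

Computing each X[k]:
X[0] = 7
X[1] = 1
X[2] = 1

X = [7, 1, 1]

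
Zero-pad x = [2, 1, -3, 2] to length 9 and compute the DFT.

Original 4-point DFT: [2, 5+1i, -4, 5-1i]
Zero-padded 9-point DFT provides frequency interpolation.

DFT_9([x, 0, ...]) = [2, 1.2451+0.5796i, 3.9927+1.7733i, 5.0000-3.4641i, -2.2378-4.0024i, -2.2378+4.0024i, 5.0000+3.4641i, 3.9927-1.7733i, 1.2451-0.5796i]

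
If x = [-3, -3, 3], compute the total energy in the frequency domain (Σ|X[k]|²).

Parseval: Σ|x[n]|² = (1/N)Σ|X[k]|², so Σ|X[k]|² = N·Σ|x[n]|² = 3·27.0000

Σ|X[k]|² = N·Σ|x[n]|² = 3·27.0000 = 81.0000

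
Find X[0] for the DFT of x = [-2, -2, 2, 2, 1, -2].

X[0] = Σ(n=0 to 5) x[n] · ω_6^0 = Σ x[n]
= (-2) + (-2) + (2) + (2) + (1) + (-2)

X[0] = -1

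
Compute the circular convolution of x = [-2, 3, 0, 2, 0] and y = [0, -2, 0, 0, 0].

(x ⊛ y)[n] = Σ(m=0 to 4) x[m] · y[(n-m) mod 5]

Computing each output sample:
(x ⊛ y)[0] = 0
(x ⊛ y)[1] = 4
(x ⊛ y)[2] = -6
(x ⊛ y)[3] = 0
(x ⊛ y)[4] = -4

x ⊛ y = [0, 4, -6, 0, -4]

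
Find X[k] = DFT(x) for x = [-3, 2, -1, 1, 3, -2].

X[k] = Σ(n=0 to 5) x[n] · ω_6^(nk)
where ω_6 = e^(-2πi/6)

Computing each X[k]:
X[0] = 0
X[1] = -5
X[2] = -3.0000-6.9282i
X[3] = -2
X[4] = -3.0000+6.9282i
X[5] = -5

X = [0, -5, -3.0000-6.9282i, -2, -3.0000+6.9282i, -5]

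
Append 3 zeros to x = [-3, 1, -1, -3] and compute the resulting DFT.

Original 4-point DFT: [-6, -2-4i, -2, -2+4i]
Zero-padded 7-point DFT provides frequency interpolation.

DFT_7([x, 0, ...]) = [-6, 0.5489+1.4947i, -4.1920-3.7543i, -3.8569+1.7091i, -3.8569-1.7091i, -4.1920+3.7543i, 0.5489-1.4947i]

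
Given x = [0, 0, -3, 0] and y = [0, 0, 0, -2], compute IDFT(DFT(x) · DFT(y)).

(x ⊛ y)[n] = Σ(m=0 to 3) x[m] · y[(n-m) mod 4]

Computing each output sample:
(x ⊛ y)[0] = 0
(x ⊛ y)[1] = 6
(x ⊛ y)[2] = 0
(x ⊛ y)[3] = 0

x ⊛ y = [0, 6, 0, 0]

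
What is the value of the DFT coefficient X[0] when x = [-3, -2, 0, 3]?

X[0] = Σ(n=0 to 3) x[n] · ω_4^0 = Σ x[n]
= (-3) + (-2) + (0) + (3)

X[0] = -2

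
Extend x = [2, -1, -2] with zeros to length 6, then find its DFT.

Original 3-point DFT: [-1, 3.5000-0.8660i, 3.5000+0.8660i]
Zero-padded 6-point DFT provides frequency interpolation.

DFT_6([x, 0, ...]) = [-1, 2.5000+2.5981i, 3.5000-0.8660i, 1, 3.5000+0.8660i, 2.5000-2.5981i]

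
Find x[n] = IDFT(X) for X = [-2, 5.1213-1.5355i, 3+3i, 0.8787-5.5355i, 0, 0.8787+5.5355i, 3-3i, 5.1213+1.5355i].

x[n] = (1/8) Σ(k=0 to 7) X[k] · e^(2πikn/8)

Computing each x[n]:
x[0] = 2
x[1] = 1
x[2] = -2
x[3] = 1
x[4] = -1
x[5] = -3
x[6] = 0
x[7] = 0

x = [2, 1, -2, 1, -1, -3, 0, 0]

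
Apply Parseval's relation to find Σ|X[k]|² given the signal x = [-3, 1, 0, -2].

Parseval: Σ|x[n]|² = (1/N)Σ|X[k]|², so Σ|X[k]|² = N·Σ|x[n]|² = 4·14.0000

Σ|X[k]|² = N·Σ|x[n]|² = 4·14.0000 = 56.0000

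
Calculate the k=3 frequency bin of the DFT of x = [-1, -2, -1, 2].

X[3] = Σ(n=0 to 3) x[n] · ω_4^(3n) where ω_4 = e^(-2πi/4)
= (-1)·ω_4^0 + (-2)·ω_4^3 + (-1)·ω_4^6 + (2)·ω_4^9

X[3] = -4i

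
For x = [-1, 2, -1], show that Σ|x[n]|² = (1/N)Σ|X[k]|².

Time domain:
Σ|x[n]|² = |-1|² + |2|² + |-1|² = 6.0000

Frequency domain:
(1/3)Σ|X[k]|² = (1/3)(|0|² + |-1.5000-2.5981i|² + |-1.5000+2.5981i|²) = (1/3)·18.0000 = 6.0000

Both sides agree, confirming Parseval's theorem.

Σ|x[n]|² = (1/N)Σ|X[k]|² = 6.0000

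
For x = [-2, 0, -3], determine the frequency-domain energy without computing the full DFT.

Parseval: Σ|x[n]|² = (1/N)Σ|X[k]|², so Σ|X[k]|² = N·Σ|x[n]|² = 3·13.0000

Σ|X[k]|² = N·Σ|x[n]|² = 3·13.0000 = 39.0000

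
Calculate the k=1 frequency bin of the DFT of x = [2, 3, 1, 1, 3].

X[1] = Σ(n=0 to 4) x[n] · ω_5^(1n) where ω_5 = e^(-2πi/5)
= (2)·ω_5^0 + (3)·ω_5^1 + (1)·ω_5^2 + (1)·ω_5^3 + (3)·ω_5^4

X[1] = 2.2361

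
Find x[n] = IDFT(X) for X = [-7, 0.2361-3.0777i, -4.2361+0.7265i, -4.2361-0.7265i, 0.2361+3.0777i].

x[n] = (1/5) Σ(k=0 to 4) X[k] · e^(2πikn/5)

Computing each x[n]:
x[0] = -3
x[1] = 1
x[2] = -1
x[3] = -3
x[4] = -1

x = [-3, 1, -1, -3, -1]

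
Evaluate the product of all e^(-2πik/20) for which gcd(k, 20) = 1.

The primitive 20th roots of unity are ω_20^k for k coprime to 20: k ∈ {1, 3, 7, 9, 11, 13, 17, 19}
Their product equals the constant term of the cyclotomic polynomial Φ_20(x) up to sign.
For n ≥ 3, the product of all primitive nth roots of unity is 1. (For n=1 it is 1; for n=2 it is -1.)

1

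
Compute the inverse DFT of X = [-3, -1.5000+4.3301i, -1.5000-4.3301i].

x[n] = (1/3) Σ(k=0 to 2) X[k] · e^(2πikn/3)

Computing each x[n]:
x[0] = -2
x[1] = -3
x[2] = 2

x = [-2, -3, 2]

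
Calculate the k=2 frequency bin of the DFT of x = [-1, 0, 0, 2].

X[2] = Σ(n=0 to 3) x[n] · ω_4^(2n) where ω_4 = e^(-2πi/4)
= (-1)·ω_4^0 + (0)·ω_4^2 + (0)·ω_4^4 + (2)·ω_4^6

X[2] = -3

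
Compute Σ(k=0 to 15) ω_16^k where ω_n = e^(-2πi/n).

Sum of all nth roots of unity equals 0 for n > 1 (geometric series with r ≠ 1).

0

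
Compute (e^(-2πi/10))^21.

Since ω_10^10 = 1, powers reduce modulo 10.
21 mod 10 = 1
So ω_10^21 = ω_10^1 = e^(-2πi·1/10)

ω_10^21 = ω_10^1 = 0.8090-0.5878i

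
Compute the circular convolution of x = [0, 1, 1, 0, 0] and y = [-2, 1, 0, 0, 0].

(x ⊛ y)[n] = Σ(m=0 to 4) x[m] · y[(n-m) mod 5]

Computing each output sample:
(x ⊛ y)[0] = 0
(x ⊛ y)[1] = -2
(x ⊛ y)[2] = -1
(x ⊛ y)[3] = 1
(x ⊛ y)[4] = 0

x ⊛ y = [0, -2, -1, 1, 0]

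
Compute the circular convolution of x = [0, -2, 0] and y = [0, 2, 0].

(x ⊛ y)[n] = Σ(m=0 to 2) x[m] · y[(n-m) mod 3]

Computing each output sample:
(x ⊛ y)[0] = 0
(x ⊛ y)[1] = 0
(x ⊛ y)[2] = -4

x ⊛ y = [0, 0, -4]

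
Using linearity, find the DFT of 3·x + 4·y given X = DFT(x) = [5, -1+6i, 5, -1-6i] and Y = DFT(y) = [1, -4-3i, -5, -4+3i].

By linearity: DFT(3x + 4y) = 3·DFT(x) + 4·DFT(y)
= 3·[5, -1+6i, 5, -1-6i] + 4·[1, -4-3i, -5, -4+3i]

Computing element-wise:
Z[0] = 3·(5) + 4·(1) = 19
Z[1] = 3·(-1+6i) + 4·(-4-3i) = -19+6i
Z[2] = 3·(5) + 4·(-5) = -5
Z[3] = 3·(-1-6i) + 4·(-4+3i) = -19-6i

DFT(3x + 4y) = 3·X + 4·Y = [19, -19+6i, -5, -19-6i]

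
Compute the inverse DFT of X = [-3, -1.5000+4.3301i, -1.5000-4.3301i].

x[n] = (1/3) Σ(k=0 to 2) X[k] · e^(2πikn/3)

Computing each x[n]:
x[0] = -2
x[1] = -3
x[2] = 2

x = [-2, -3, 2]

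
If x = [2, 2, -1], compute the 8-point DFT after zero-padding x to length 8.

Original 3-point DFT: [3, 1.5000-2.5981i, 1.5000+2.5981i]
Zero-padded 8-point DFT provides frequency interpolation.

DFT_8([x, 0, ...]) = [3, 3.4142-0.4142i, 3-2i, 0.5858-2.4142i, -1, 0.5858+2.4142i, 3+2i, 3.4142+0.4142i]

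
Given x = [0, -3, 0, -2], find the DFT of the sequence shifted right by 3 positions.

Time shift by 3: X_shifted[k] = ω_4^(3k) · X[k]
Shifted x = [-3, 0, -2, 0]

DFT(x[n-3]) = [-5, -1, -5, -1]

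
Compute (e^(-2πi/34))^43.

Since ω_34^34 = 1, powers reduce modulo 34.
43 mod 34 = 9
So ω_34^43 = ω_34^9 = e^(-2πi·9/34)

ω_34^43 = ω_34^9 = -0.0923-0.9957i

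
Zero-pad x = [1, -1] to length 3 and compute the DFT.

Original 2-point DFT: [0, 2]
Zero-padded 3-point DFT provides frequency interpolation.

DFT_3([x, 0, ...]) = [0, 1.5000+0.8660i, 1.5000-0.8660i]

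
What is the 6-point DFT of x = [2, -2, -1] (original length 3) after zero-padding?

Original 3-point DFT: [-1, 3.5000+0.8660i, 3.5000-0.8660i]
Zero-padded 6-point DFT provides frequency interpolation.

DFT_6([x, 0, ...]) = [-1, 1.5000+2.5981i, 3.5000+0.8660i, 3, 3.5000-0.8660i, 1.5000-2.5981i]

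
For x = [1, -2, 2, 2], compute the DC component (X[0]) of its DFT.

X[0] = Σ(n=0 to 3) x[n] · ω_4^0 = Σ x[n]
= (1) + (-2) + (2) + (2)

X[0] = 3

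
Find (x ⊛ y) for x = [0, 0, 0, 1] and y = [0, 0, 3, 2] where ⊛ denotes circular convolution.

(x ⊛ y)[n] = Σ(m=0 to 3) x[m] · y[(n-m) mod 4]

Computing each output sample:
(x ⊛ y)[0] = 0
(x ⊛ y)[1] = 3
(x ⊛ y)[2] = 2
(x ⊛ y)[3] = 0

x ⊛ y = [0, 3, 2, 0]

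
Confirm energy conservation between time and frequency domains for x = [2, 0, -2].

Time domain:
Σ|x[n]|² = |2|² + |0|² + |-2|² = 8.0000

Frequency domain:
(1/3)Σ|X[k]|² = (1/3)(|0|² + |3.0000-1.7321i|² + |3.0000+1.7321i|²) = (1/3)·24.0000 = 8.0000

Both sides agree, confirming Parseval's theorem.

Σ|x[n]|² = (1/N)Σ|X[k]|² = 8.0000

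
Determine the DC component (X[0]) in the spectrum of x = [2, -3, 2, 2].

X[0] = Σ(n=0 to 3) x[n] · ω_4^0 = Σ x[n]
= (2) + (-3) + (2) + (2)

X[0] = 3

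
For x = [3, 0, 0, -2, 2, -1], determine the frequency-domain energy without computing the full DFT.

Parseval: Σ|x[n]|² = (1/N)Σ|X[k]|², so Σ|X[k]|² = N·Σ|x[n]|² = 6·18.0000

Σ|X[k]|² = N·Σ|x[n]|² = 6·18.0000 = 108.0000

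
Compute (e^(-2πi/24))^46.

Since ω_24^24 = 1, powers reduce modulo 24.
46 mod 24 = 22
So ω_24^46 = ω_24^22 = e^(-2πi·22/24)

ω_24^46 = ω_24^22 = 0.8660+0.5000i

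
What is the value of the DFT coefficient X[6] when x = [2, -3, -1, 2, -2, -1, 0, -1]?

X[6] = Σ(n=0 to 7) x[n] · ω_8^(6n) where ω_8 = e^(-2πi/8)
= (2)·ω_8^0 + (-3)·ω_8^6 + (-1)·ω_8^12 + (2)·ω_8^18 + (-2)·ω_8^24 + (-1)·ω_8^30 + (0)·ω_8^36 + (-1)·ω_8^42

X[6] = 1-5i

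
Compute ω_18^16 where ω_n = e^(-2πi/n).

ω_18^16 = e^(-2πi·16/18)
= cos(-2π·16/18) + i·sin(-2π·16/18)
= cos(-32π/18) + i·sin(-32π/18)

ω_18^16 = cos(-32π/18) + i·sin(-32π/18) = 0.7660+0.6428i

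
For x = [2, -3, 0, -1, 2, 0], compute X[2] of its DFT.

X[2] = Σ(n=0 to 5) x[n] · ω_6^(2n) where ω_6 = e^(-2πi/6)
= (2)·ω_6^0 + (-3)·ω_6^2 + (0)·ω_6^4 + (-1)·ω_6^6 + (2)·ω_6^8 + (0)·ω_6^10

X[2] = 1.5000+0.8660i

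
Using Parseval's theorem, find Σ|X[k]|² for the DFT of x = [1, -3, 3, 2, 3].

Parseval: Σ|x[n]|² = (1/N)Σ|X[k]|², so Σ|X[k]|² = N·Σ|x[n]|² = 5·32.0000

Σ|X[k]|² = N·Σ|x[n]|² = 5·32.0000 = 160.0000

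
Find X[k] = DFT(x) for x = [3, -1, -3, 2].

X[k] = Σ(n=0 to 3) x[n] · ω_4^(nk)
where ω_4 = e^(-2πi/4)

Computing each X[k]:
X[0] = 1
X[1] = 6+3i
X[2] = -1
X[3] = 6-3i

X = [1, 6+3i, -1, 6-3i]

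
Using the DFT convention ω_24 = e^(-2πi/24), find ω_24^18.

ω_24^18 = e^(-2πi·18/24)
= cos(-2π·18/24) + i·sin(-2π·18/24)
= cos(-36π/24) + i·sin(-36π/24)

ω_24^18 = cos(-36π/24) + i·sin(-36π/24) = 1i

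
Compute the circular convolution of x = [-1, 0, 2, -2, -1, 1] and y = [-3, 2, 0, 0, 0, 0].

(x ⊛ y)[n] = Σ(m=0 to 5) x[m] · y[(n-m) mod 6]

Computing each output sample:
(x ⊛ y)[0] = 5
(x ⊛ y)[1] = -2
(x ⊛ y)[2] = -6
(x ⊛ y)[3] = 10
(x ⊛ y)[4] = -1
(x ⊛ y)[5] = -5

x ⊛ y = [5, -2, -6, 10, -1, -5]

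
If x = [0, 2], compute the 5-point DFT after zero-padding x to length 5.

Original 2-point DFT: [2, -2]
Zero-padded 5-point DFT provides frequency interpolation.

DFT_5([x, 0, ...]) = [2, 0.6180-1.9021i, -1.6180-1.1756i, -1.6180+1.1756i, 0.6180+1.9021i]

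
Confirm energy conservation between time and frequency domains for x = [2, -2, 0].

Time domain:
Σ|x[n]|² = |2|² + |-2|² + |0|² = 8.0000

Frequency domain:
(1/3)Σ|X[k]|² = (1/3)(|0|² + |3.0000+1.7321i|² + |3.0000-1.7321i|²) = (1/3)·24.0000 = 8.0000

Both sides agree, confirming Parseval's theorem.

Σ|x[n]|² = (1/N)Σ|X[k]|² = 8.0000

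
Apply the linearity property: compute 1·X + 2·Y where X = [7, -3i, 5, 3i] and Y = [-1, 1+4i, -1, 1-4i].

By linearity: DFT(1x + 2y) = 1·DFT(x) + 2·DFT(y)
= 1·[7, -3i, 5, 3i] + 2·[-1, 1+4i, -1, 1-4i]

Computing element-wise:
Z[0] = 1·(7) + 2·(-1) = 5
Z[1] = 1·(-3i) + 2·(1+4i) = 2+5i
Z[2] = 1·(5) + 2·(-1) = 3
Z[3] = 1·(3i) + 2·(1-4i) = 2-5i

DFT(1x + 2y) = 1·X + 2·Y = [5, 2+5i, 3, 2-5i]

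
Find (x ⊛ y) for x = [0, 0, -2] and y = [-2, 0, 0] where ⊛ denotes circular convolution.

(x ⊛ y)[n] = Σ(m=0 to 2) x[m] · y[(n-m) mod 3]

Computing each output sample:
(x ⊛ y)[0] = 0
(x ⊛ y)[1] = 0
(x ⊛ y)[2] = 4

x ⊛ y = [0, 0, 4]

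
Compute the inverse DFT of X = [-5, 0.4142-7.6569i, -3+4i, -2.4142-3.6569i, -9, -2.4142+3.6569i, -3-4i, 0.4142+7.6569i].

x[n] = (1/8) Σ(k=0 to 7) X[k] · e^(2πikn/8)

Computing each x[n]:
x[0] = -3
x[1] = 2
x[2] = 0
x[3] = 3
x[4] = -2
x[5] = -3
x[6] = -2
x[7] = 0

x = [-3, 2, 0, 3, -2, -3, -2, 0]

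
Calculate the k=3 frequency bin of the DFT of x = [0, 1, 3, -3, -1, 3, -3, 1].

X[3] = Σ(n=0 to 7) x[n] · ω_8^(3n) where ω_8 = e^(-2πi/8)
= (0)·ω_8^0 + (1)·ω_8^3 + (3)·ω_8^6 + (-3)·ω_8^9 + (-1)·ω_8^12 + (3)·ω_8^15 + (-3)·ω_8^18 + (1)·ω_8^21

X[3] = -0.4142+10.2426i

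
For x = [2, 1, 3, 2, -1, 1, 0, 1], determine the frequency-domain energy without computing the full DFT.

Parseval: Σ|x[n]|² = (1/N)Σ|X[k]|², so Σ|X[k]|² = N·Σ|x[n]|² = 8·21.0000

Σ|X[k]|² = N·Σ|x[n]|² = 8·21.0000 = 168.0000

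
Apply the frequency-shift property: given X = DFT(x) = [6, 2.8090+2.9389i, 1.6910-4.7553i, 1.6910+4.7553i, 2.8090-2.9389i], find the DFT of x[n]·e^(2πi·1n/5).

Modulation property: DFT(ω_5^(-1n)·x[n]) = X[(k-1) mod 5], so circularly shift X by 1 positions.

X[k-1] = [2.8090-2.9389i, 6, 2.8090+2.9389i, 1.6910-4.7553i, 1.6910+4.7553i]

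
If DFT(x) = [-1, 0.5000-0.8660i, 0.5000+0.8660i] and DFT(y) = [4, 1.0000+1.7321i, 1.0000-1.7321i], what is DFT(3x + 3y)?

By linearity: DFT(3x + 3y) = 3·DFT(x) + 3·DFT(y)
= 3·[-1, 0.5000-0.8660i, 0.5000+0.8660i] + 3·[4, 1.0000+1.7321i, 1.0000-1.7321i]

Computing element-wise:
Z[0] = 3·(-1) + 3·(4) = 9
Z[1] = 3·(0.5000-0.8660i) + 3·(1.0000+1.7321i) = 4.5000+2.5983i
Z[2] = 3·(0.5000+0.8660i) + 3·(1.0000-1.7321i) = 4.5000-2.5983i

DFT(3x + 3y) = 3·X + 3·Y = [9, 4.5000+2.5983i, 4.5000-2.5983i]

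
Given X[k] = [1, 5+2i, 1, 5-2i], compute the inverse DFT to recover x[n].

x[n] = (1/4) Σ(k=0 to 3) X[k] · e^(2πikn/4)

Computing each x[n]:
x[0] = 3
x[1] = -1
x[2] = -2
x[3] = 1

x = [3, -1, -2, 1]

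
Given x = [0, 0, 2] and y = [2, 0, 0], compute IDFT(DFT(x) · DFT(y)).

(x ⊛ y)[n] = Σ(m=0 to 2) x[m] · y[(n-m) mod 3]

Computing each output sample:
(x ⊛ y)[0] = 0
(x ⊛ y)[1] = 0
(x ⊛ y)[2] = 4

x ⊛ y = [0, 0, 4]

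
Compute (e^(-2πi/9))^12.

Since ω_9^9 = 1, powers reduce modulo 9.
12 mod 9 = 3
So ω_9^12 = ω_9^3 = e^(-2πi·3/9)

ω_9^12 = ω_9^3 = -0.5000-0.8660i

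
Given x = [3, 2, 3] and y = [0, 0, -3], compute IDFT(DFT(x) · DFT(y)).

(x ⊛ y)[n] = Σ(m=0 to 2) x[m] · y[(n-m) mod 3]

Computing each output sample:
(x ⊛ y)[0] = -6
(x ⊛ y)[1] = -9
(x ⊛ y)[2] = -9

x ⊛ y = [-6, -9, -9]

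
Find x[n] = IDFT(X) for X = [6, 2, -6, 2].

x[n] = (1/4) Σ(k=0 to 3) X[k] · e^(2πikn/4)

Computing each x[n]:
x[0] = 1
x[1] = 3
x[2] = -1
x[3] = 3

x = [1, 3, -1, 3]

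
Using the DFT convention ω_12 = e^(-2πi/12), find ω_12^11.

ω_12^11 = e^(-2πi·11/12)
= cos(-2π·11/12) + i·sin(-2π·11/12)
= cos(-22π/12) + i·sin(-22π/12)

ω_12^11 = cos(-22π/12) + i·sin(-22π/12) = 0.8660+0.5000i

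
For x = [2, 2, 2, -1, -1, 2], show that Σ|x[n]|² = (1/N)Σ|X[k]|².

Time domain:
Σ|x[n]|² = |2|² + |2|² + |2|² + |-1|² + |-1|² + |2|² = 18.0000

Frequency domain:
(1/6)Σ|X[k]|² = (1/6)(|6|² + |4.5000-2.5981i|² + |-1.5000+2.5981i|² + |0|² + |-1.5000-2.5981i|² + |4.5000+2.5981i|²) = (1/6)·108.0000 = 18.0000

Both sides agree, confirming Parseval's theorem.

Σ|x[n]|² = (1/N)Σ|X[k]|² = 18.0000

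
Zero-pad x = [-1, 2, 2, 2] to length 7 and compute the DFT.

Original 4-point DFT: [5, -3, -3, -3]
Zero-padded 7-point DFT provides frequency interpolation.

DFT_7([x, 0, ...]) = [5, -2.0000-4.3813i, -2.0000+0.4816i, -2.0000-1.2540i, -2.0000+1.2540i, -2.0000-0.4816i, -2.0000+4.3813i]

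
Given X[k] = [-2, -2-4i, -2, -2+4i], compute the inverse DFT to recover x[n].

x[n] = (1/4) Σ(k=0 to 3) X[k] · e^(2πikn/4)

Computing each x[n]:
x[0] = -2
x[1] = 2
x[2] = 0
x[3] = -2

x = [-2, 2, 0, -2]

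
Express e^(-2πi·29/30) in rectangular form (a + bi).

ω_30^29 = e^(-2πi·29/30)
= cos(-2π·29/30) + i·sin(-2π·29/30)
= cos(-58π/30) + i·sin(-58π/30)

ω_30^29 = cos(-58π/30) + i·sin(-58π/30) = 0.9781+0.2079i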